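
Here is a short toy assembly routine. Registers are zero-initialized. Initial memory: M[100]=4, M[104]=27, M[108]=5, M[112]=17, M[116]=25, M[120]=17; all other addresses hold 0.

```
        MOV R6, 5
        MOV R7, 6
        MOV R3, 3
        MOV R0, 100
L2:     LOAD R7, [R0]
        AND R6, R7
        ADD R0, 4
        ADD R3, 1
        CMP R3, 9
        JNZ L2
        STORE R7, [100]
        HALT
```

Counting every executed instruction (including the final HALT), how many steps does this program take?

42

R6=5
R7=6
R3=3
R0=100
R7=M[100]=4
R6=5&4=4
R0=100+4=104
R3=3+1=4
CMP R3, 9  (cmp 4,9)
JNZ L2: taken
R7=M[104]=27
R6=4&27=0
R0=104+4=108
R3=4+1=5
CMP R3, 9  (cmp 5,9)
JNZ L2: taken
R7=M[108]=5
R6=0&5=0
R0=108+4=112
R3=5+1=6
CMP R3, 9  (cmp 6,9)
JNZ L2: taken
R7=M[112]=17
R6=0&17=0
R0=112+4=116
R3=6+1=7
CMP R3, 9  (cmp 7,9)
JNZ L2: taken
R7=M[116]=25
R6=0&25=0
R0=116+4=120
R3=7+1=8
CMP R3, 9  (cmp 8,9)
JNZ L2: taken
R7=M[120]=17
R6=0&17=0
R0=120+4=124
R3=8+1=9
CMP R3, 9  (cmp 9,9)
JNZ L2: not taken
STORE R7, [100] → M[100]=17
halt.
Total executed instructions: 42.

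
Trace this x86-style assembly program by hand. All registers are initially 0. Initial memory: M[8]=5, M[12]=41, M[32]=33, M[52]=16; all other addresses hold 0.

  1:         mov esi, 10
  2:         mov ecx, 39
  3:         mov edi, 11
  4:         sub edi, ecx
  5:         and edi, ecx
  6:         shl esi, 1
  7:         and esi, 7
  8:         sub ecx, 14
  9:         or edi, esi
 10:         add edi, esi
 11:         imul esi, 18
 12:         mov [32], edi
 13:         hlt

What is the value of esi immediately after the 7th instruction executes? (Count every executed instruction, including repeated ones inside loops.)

esi=10
ecx=39
edi=11
edi=11-39=-28
edi=(-28)&39=36
esi=10<<1=20
esi=20&7=4
After step 7: esi = 4.

4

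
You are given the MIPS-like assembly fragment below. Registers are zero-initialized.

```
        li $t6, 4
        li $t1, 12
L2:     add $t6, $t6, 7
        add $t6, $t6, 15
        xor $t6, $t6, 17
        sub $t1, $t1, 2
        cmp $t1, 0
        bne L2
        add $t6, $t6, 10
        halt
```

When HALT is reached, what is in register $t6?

146

$t6=4
$t1=12
$t6=4+7=11
$t6=11+15=26
$t6=26^17=11
$t1=12-2=10
cmp $t1, 0  (cmp 10,0)
bne L2: taken
$t6=11+7=18
$t6=18+15=33
$t6=33^17=48
$t1=10-2=8
cmp $t1, 0  (cmp 8,0)
bne L2: taken
$t6=48+7=55
$t6=55+15=70
$t6=70^17=87
$t1=8-2=6
cmp $t1, 0  (cmp 6,0)
bne L2: taken
$t6=87+7=94
$t6=94+15=109
$t6=109^17=124
$t1=6-2=4
cmp $t1, 0  (cmp 4,0)
bne L2: taken
$t6=124+7=131
$t6=131+15=146
$t6=146^17=131
$t1=4-2=2
cmp $t1, 0  (cmp 2,0)
bne L2: taken
$t6=131+7=138
$t6=138+15=153
$t6=153^17=136
$t1=2-2=0
cmp $t1, 0  (cmp 0,0)
bne L2: not taken
$t6=136+10=146
halt.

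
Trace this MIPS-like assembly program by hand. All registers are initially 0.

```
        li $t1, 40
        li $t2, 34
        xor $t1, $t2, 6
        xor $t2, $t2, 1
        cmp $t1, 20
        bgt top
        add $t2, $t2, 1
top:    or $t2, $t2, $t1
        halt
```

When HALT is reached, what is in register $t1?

after li $t1, 40: $t1=40
after li $t2, 34: $t2=34
after xor $t1, $t2, 6: $t1=34^6=36
after xor $t2, $t2, 1: $t2=34^1=35
cmp $t1, 20  (cmp 36,20)
bgt top: taken
after or $t2, $t2, $t1: $t2=35|36=39
halt.

36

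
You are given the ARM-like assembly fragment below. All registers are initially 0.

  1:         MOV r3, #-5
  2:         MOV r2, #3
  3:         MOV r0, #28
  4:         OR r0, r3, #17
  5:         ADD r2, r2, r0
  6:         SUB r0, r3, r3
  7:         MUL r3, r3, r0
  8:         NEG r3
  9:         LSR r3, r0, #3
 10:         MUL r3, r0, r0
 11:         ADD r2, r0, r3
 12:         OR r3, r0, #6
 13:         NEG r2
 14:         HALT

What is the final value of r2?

r3=-5
r2=3
r0=28
r0=(-5)|17=-5
r2=3+(-5)=-2
r0=(-5)-(-5)=0
r3=(-5)*0=0
r3=-(0)=0
r3=0>>3=0
r3=0*0=0
r2=0+0=0
r3=0|6=6
r2=-(0)=0
halt.

0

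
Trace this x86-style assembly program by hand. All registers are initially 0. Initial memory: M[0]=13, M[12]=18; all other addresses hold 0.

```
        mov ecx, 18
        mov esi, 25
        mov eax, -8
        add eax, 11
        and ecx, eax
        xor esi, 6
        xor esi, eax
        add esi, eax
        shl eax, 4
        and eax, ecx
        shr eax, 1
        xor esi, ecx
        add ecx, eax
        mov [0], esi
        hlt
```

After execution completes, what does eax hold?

0

ecx=18
esi=25
eax=-8
eax=(-8)+11=3
ecx=18&3=2
esi=25^6=31
esi=31^3=28
esi=28+3=31
eax=3<<4=48
eax=48&2=0
eax=0>>1=0
esi=31^2=29
ecx=2+0=2
mov [0], esi → M[0]=29
halt.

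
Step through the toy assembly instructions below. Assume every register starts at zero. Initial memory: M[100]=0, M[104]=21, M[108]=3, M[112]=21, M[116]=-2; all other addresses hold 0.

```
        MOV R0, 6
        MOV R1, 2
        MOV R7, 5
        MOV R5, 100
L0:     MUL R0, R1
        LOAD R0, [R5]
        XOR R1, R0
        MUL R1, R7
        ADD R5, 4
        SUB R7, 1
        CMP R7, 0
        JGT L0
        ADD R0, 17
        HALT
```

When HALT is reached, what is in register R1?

R0=6
R1=2
R7=5
R5=100
R0=6*2=12
R0=M[100]=0
R1=2^0=2
R1=2*5=10
R5=100+4=104
R7=5-1=4
CMP R7, 0  (cmp 4,0)
JGT L0: taken
R0=0*10=0
R0=M[104]=21
R1=10^21=31
R1=31*4=124
R5=104+4=108
R7=4-1=3
CMP R7, 0  (cmp 3,0)
JGT L0: taken
R0=21*124=2604
R0=M[108]=3
R1=124^3=127
R1=127*3=381
R5=108+4=112
R7=3-1=2
CMP R7, 0  (cmp 2,0)
JGT L0: taken
R0=3*381=1143
R0=M[112]=21
R1=381^21=360
R1=360*2=720
R5=112+4=116
R7=2-1=1
CMP R7, 0  (cmp 1,0)
JGT L0: taken
R0=21*720=15120
R0=M[116]=-2
R1=720^(-2)=-722
R1=(-722)*1=-722
R5=116+4=120
R7=1-1=0
CMP R7, 0  (cmp 0,0)
JGT L0: not taken
R0=(-2)+17=15
halt.

-722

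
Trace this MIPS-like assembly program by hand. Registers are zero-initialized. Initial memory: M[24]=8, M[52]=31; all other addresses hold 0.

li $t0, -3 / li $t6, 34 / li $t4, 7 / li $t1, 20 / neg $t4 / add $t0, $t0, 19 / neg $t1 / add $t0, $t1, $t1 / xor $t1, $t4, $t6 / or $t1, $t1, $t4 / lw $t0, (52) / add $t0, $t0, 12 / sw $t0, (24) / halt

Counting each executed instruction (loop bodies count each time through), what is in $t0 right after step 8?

after li $t0, -3: $t0=-3
after li $t6, 34: $t6=34
after li $t4, 7: $t4=7
after li $t1, 20: $t1=20
after neg $t4: $t4=-(7)=-7
after add $t0, $t0, 19: $t0=(-3)+19=16
after neg $t1: $t1=-(20)=-20
after add $t0, $t1, $t1: $t0=(-20)+(-20)=-40
After step 8: $t0 = -40.

-40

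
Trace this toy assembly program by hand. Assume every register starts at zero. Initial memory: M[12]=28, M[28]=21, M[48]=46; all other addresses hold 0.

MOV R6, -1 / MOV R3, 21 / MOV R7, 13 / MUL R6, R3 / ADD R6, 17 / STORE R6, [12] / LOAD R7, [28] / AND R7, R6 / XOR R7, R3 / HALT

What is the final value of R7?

after MOV R6, -1: R6=-1
after MOV R3, 21: R3=21
after MOV R7, 13: R7=13
after MUL R6, R3: R6=(-1)*21=-21
after ADD R6, 17: R6=(-21)+17=-4
STORE R6, [12] → M[12]=-4
after LOAD R7, [28]: R7=M[28]=21
after AND R7, R6: R7=21&(-4)=20
after XOR R7, R3: R7=20^21=1
halt.

1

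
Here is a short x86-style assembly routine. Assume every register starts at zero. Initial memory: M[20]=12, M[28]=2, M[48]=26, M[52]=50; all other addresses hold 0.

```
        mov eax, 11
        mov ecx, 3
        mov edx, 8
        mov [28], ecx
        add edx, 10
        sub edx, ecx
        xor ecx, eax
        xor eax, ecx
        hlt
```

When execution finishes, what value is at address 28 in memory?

3

eax=11
ecx=3
edx=8
mov [28], ecx → M[28]=3
edx=8+10=18
edx=18-3=15
ecx=3^11=8
eax=11^8=3
halt.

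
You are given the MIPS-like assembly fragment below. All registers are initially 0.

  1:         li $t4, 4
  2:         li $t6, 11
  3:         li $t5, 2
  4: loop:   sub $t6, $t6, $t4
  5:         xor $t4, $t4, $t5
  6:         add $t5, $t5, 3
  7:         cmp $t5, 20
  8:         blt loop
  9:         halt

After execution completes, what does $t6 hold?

-27

after li $t4, 4: $t4=4
after li $t6, 11: $t6=11
after li $t5, 2: $t5=2
after sub $t6, $t6, $t4: $t6=11-4=7
after xor $t4, $t4, $t5: $t4=4^2=6
after add $t5, $t5, 3: $t5=2+3=5
cmp $t5, 20  (cmp 5,20)
blt loop: taken
after sub $t6, $t6, $t4: $t6=7-6=1
after xor $t4, $t4, $t5: $t4=6^5=3
after add $t5, $t5, 3: $t5=5+3=8
cmp $t5, 20  (cmp 8,20)
blt loop: taken
after sub $t6, $t6, $t4: $t6=1-3=-2
after xor $t4, $t4, $t5: $t4=3^8=11
after add $t5, $t5, 3: $t5=8+3=11
cmp $t5, 20  (cmp 11,20)
blt loop: taken
after sub $t6, $t6, $t4: $t6=(-2)-11=-13
after xor $t4, $t4, $t5: $t4=11^11=0
after add $t5, $t5, 3: $t5=11+3=14
cmp $t5, 20  (cmp 14,20)
blt loop: taken
after sub $t6, $t6, $t4: $t6=(-13)-0=-13
after xor $t4, $t4, $t5: $t4=0^14=14
after add $t5, $t5, 3: $t5=14+3=17
cmp $t5, 20  (cmp 17,20)
blt loop: taken
after sub $t6, $t6, $t4: $t6=(-13)-14=-27
after xor $t4, $t4, $t5: $t4=14^17=31
after add $t5, $t5, 3: $t5=17+3=20
cmp $t5, 20  (cmp 20,20)
blt loop: not taken
halt.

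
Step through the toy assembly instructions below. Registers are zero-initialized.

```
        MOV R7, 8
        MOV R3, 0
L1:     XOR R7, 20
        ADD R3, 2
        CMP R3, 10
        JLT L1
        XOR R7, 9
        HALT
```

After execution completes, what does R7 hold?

21

MOV R7, 8 → R7=8
MOV R3, 0 → R3=0
XOR R7, 20 → R7=8^20=28
ADD R3, 2 → R3=0+2=2
CMP R3, 10  (cmp 2,10)
JLT L1: taken
XOR R7, 20 → R7=28^20=8
ADD R3, 2 → R3=2+2=4
CMP R3, 10  (cmp 4,10)
JLT L1: taken
XOR R7, 20 → R7=8^20=28
ADD R3, 2 → R3=4+2=6
CMP R3, 10  (cmp 6,10)
JLT L1: taken
XOR R7, 20 → R7=28^20=8
ADD R3, 2 → R3=6+2=8
CMP R3, 10  (cmp 8,10)
JLT L1: taken
XOR R7, 20 → R7=8^20=28
ADD R3, 2 → R3=8+2=10
CMP R3, 10  (cmp 10,10)
JLT L1: not taken
XOR R7, 9 → R7=28^9=21
halt.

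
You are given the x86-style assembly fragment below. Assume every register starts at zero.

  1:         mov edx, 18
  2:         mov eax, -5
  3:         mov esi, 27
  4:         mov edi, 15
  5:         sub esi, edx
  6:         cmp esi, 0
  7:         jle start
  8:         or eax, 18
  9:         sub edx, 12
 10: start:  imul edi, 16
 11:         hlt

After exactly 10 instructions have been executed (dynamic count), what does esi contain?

9

mov edx, 18 → edx=18
mov eax, -5 → eax=-5
mov esi, 27 → esi=27
mov edi, 15 → edi=15
sub esi, edx → esi=27-18=9
cmp esi, 0  (cmp 9,0)
jle start: not taken
or eax, 18 → eax=(-5)|18=-5
sub edx, 12 → edx=18-12=6
imul edi, 16 → edi=15*16=240
After step 10: esi = 9.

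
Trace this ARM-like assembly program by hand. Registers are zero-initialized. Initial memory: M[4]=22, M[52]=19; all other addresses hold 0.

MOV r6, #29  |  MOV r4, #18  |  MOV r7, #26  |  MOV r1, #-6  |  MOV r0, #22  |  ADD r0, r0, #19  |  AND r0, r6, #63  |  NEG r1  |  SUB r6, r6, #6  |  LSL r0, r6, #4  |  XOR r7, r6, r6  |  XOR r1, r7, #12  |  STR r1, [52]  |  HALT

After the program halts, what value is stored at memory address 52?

12

after MOV r6, #29: r6=29
after MOV r4, #18: r4=18
after MOV r7, #26: r7=26
after MOV r1, #-6: r1=-6
after MOV r0, #22: r0=22
after ADD r0, r0, #19: r0=22+19=41
after AND r0, r6, #63: r0=29&63=29
after NEG r1: r1=-(-6)=6
after SUB r6, r6, #6: r6=29-6=23
after LSL r0, r6, #4: r0=23<<4=368
after XOR r7, r6, r6: r7=23^23=0
after XOR r1, r7, #12: r1=0^12=12
STR r1, [52] → M[52]=12
halt.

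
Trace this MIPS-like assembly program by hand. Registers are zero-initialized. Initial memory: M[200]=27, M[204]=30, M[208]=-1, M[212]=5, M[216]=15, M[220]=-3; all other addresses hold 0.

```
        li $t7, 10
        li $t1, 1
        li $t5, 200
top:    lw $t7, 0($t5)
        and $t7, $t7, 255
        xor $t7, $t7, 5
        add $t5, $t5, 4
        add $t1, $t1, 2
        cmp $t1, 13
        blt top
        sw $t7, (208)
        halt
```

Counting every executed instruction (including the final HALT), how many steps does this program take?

after li $t7, 10: $t7=10
after li $t1, 1: $t1=1
after li $t5, 200: $t5=200
after lw $t7, 0($t5): $t7=M[200]=27
after and $t7, $t7, 255: $t7=27&255=27
after xor $t7, $t7, 5: $t7=27^5=30
after add $t5, $t5, 4: $t5=200+4=204
after add $t1, $t1, 2: $t1=1+2=3
cmp $t1, 13  (cmp 3,13)
blt top: taken
after lw $t7, 0($t5): $t7=M[204]=30
after and $t7, $t7, 255: $t7=30&255=30
after xor $t7, $t7, 5: $t7=30^5=27
after add $t5, $t5, 4: $t5=204+4=208
after add $t1, $t1, 2: $t1=3+2=5
cmp $t1, 13  (cmp 5,13)
blt top: taken
after lw $t7, 0($t5): $t7=M[208]=-1
after and $t7, $t7, 255: $t7=(-1)&255=255
after xor $t7, $t7, 5: $t7=255^5=250
after add $t5, $t5, 4: $t5=208+4=212
after add $t1, $t1, 2: $t1=5+2=7
cmp $t1, 13  (cmp 7,13)
blt top: taken
after lw $t7, 0($t5): $t7=M[212]=5
after and $t7, $t7, 255: $t7=5&255=5
after xor $t7, $t7, 5: $t7=5^5=0
after add $t5, $t5, 4: $t5=212+4=216
after add $t1, $t1, 2: $t1=7+2=9
cmp $t1, 13  (cmp 9,13)
blt top: taken
after lw $t7, 0($t5): $t7=M[216]=15
after and $t7, $t7, 255: $t7=15&255=15
after xor $t7, $t7, 5: $t7=15^5=10
after add $t5, $t5, 4: $t5=216+4=220
after add $t1, $t1, 2: $t1=9+2=11
cmp $t1, 13  (cmp 11,13)
blt top: taken
after lw $t7, 0($t5): $t7=M[220]=-3
after and $t7, $t7, 255: $t7=(-3)&255=253
after xor $t7, $t7, 5: $t7=253^5=248
after add $t5, $t5, 4: $t5=220+4=224
after add $t1, $t1, 2: $t1=11+2=13
cmp $t1, 13  (cmp 13,13)
blt top: not taken
sw $t7, (208) → M[208]=248
halt.
Total executed instructions: 47.

47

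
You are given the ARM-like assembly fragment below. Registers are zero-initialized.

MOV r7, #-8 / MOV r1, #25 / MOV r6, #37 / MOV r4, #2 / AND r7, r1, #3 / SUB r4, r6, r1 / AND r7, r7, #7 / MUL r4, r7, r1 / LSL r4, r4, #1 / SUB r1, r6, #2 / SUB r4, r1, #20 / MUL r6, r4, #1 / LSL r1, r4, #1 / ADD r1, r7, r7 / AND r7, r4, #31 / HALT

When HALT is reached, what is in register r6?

after MOV r7, #-8: r7=-8
after MOV r1, #25: r1=25
after MOV r6, #37: r6=37
after MOV r4, #2: r4=2
after AND r7, r1, #3: r7=25&3=1
after SUB r4, r6, r1: r4=37-25=12
after AND r7, r7, #7: r7=1&7=1
after MUL r4, r7, r1: r4=1*25=25
after LSL r4, r4, #1: r4=25<<1=50
after SUB r1, r6, #2: r1=37-2=35
after SUB r4, r1, #20: r4=35-20=15
after MUL r6, r4, #1: r6=15*1=15
after LSL r1, r4, #1: r1=15<<1=30
after ADD r1, r7, r7: r1=1+1=2
after AND r7, r4, #31: r7=15&31=15
halt.

15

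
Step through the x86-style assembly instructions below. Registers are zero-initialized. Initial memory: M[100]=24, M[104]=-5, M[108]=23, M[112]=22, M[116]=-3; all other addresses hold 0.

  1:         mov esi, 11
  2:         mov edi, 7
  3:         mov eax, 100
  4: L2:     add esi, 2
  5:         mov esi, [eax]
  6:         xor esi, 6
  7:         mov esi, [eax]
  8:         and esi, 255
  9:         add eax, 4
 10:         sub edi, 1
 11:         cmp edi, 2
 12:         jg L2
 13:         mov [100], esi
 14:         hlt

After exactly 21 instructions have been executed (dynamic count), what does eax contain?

108

mov esi, 11 → esi=11
mov edi, 7 → edi=7
mov eax, 100 → eax=100
add esi, 2 → esi=11+2=13
mov esi, [eax] → esi=M[100]=24
xor esi, 6 → esi=24^6=30
mov esi, [eax] → esi=M[100]=24
and esi, 255 → esi=24&255=24
add eax, 4 → eax=100+4=104
sub edi, 1 → edi=7-1=6
cmp edi, 2  (cmp 6,2)
jg L2: taken
add esi, 2 → esi=24+2=26
mov esi, [eax] → esi=M[104]=-5
xor esi, 6 → esi=(-5)^6=-3
mov esi, [eax] → esi=M[104]=-5
and esi, 255 → esi=(-5)&255=251
add eax, 4 → eax=104+4=108
sub edi, 1 → edi=6-1=5
cmp edi, 2  (cmp 5,2)
jg L2: taken
After step 21: eax = 108.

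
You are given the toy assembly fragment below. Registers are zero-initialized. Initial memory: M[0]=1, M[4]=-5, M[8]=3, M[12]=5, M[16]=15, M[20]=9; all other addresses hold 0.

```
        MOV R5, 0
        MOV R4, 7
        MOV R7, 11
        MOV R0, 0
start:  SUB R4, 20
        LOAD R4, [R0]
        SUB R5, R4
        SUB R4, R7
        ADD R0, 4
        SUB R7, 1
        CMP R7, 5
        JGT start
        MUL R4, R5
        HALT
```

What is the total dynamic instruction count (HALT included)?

54

MOV R5, 0 → R5=0
MOV R4, 7 → R4=7
MOV R7, 11 → R7=11
MOV R0, 0 → R0=0
SUB R4, 20 → R4=7-20=-13
LOAD R4, [R0] → R4=M[0]=1
SUB R5, R4 → R5=0-1=-1
SUB R4, R7 → R4=1-11=-10
ADD R0, 4 → R0=0+4=4
SUB R7, 1 → R7=11-1=10
CMP R7, 5  (cmp 10,5)
JGT start: taken
SUB R4, 20 → R4=(-10)-20=-30
LOAD R4, [R0] → R4=M[4]=-5
SUB R5, R4 → R5=(-1)-(-5)=4
SUB R4, R7 → R4=(-5)-10=-15
ADD R0, 4 → R0=4+4=8
SUB R7, 1 → R7=10-1=9
CMP R7, 5  (cmp 9,5)
JGT start: taken
SUB R4, 20 → R4=(-15)-20=-35
LOAD R4, [R0] → R4=M[8]=3
SUB R5, R4 → R5=4-3=1
SUB R4, R7 → R4=3-9=-6
ADD R0, 4 → R0=8+4=12
SUB R7, 1 → R7=9-1=8
CMP R7, 5  (cmp 8,5)
JGT start: taken
SUB R4, 20 → R4=(-6)-20=-26
LOAD R4, [R0] → R4=M[12]=5
SUB R5, R4 → R5=1-5=-4
SUB R4, R7 → R4=5-8=-3
ADD R0, 4 → R0=12+4=16
SUB R7, 1 → R7=8-1=7
CMP R7, 5  (cmp 7,5)
JGT start: taken
SUB R4, 20 → R4=(-3)-20=-23
LOAD R4, [R0] → R4=M[16]=15
SUB R5, R4 → R5=(-4)-15=-19
SUB R4, R7 → R4=15-7=8
ADD R0, 4 → R0=16+4=20
SUB R7, 1 → R7=7-1=6
CMP R7, 5  (cmp 6,5)
JGT start: taken
SUB R4, 20 → R4=8-20=-12
LOAD R4, [R0] → R4=M[20]=9
SUB R5, R4 → R5=(-19)-9=-28
SUB R4, R7 → R4=9-6=3
ADD R0, 4 → R0=20+4=24
SUB R7, 1 → R7=6-1=5
CMP R7, 5  (cmp 5,5)
JGT start: not taken
MUL R4, R5 → R4=3*(-28)=-84
halt.
Total executed instructions: 54.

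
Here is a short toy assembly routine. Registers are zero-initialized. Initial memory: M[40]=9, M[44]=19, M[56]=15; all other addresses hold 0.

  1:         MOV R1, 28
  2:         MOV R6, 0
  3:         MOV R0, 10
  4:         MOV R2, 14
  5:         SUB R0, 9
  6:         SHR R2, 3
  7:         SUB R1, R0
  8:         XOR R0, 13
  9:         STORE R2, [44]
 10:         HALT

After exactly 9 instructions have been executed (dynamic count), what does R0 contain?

R1=28
R6=0
R0=10
R2=14
R0=10-9=1
R2=14>>3=1
R1=28-1=27
R0=1^13=12
STORE R2, [44] → M[44]=1
After step 9: R0 = 12.

12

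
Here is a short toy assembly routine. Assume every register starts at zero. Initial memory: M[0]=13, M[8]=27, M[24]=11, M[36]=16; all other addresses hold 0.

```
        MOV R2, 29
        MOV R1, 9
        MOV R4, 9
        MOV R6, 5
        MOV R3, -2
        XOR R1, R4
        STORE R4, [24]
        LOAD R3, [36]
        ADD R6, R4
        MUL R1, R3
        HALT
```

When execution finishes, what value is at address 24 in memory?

9

MOV R2, 29 → R2=29
MOV R1, 9 → R1=9
MOV R4, 9 → R4=9
MOV R6, 5 → R6=5
MOV R3, -2 → R3=-2
XOR R1, R4 → R1=9^9=0
STORE R4, [24] → M[24]=9
LOAD R3, [36] → R3=M[36]=16
ADD R6, R4 → R6=5+9=14
MUL R1, R3 → R1=0*16=0
halt.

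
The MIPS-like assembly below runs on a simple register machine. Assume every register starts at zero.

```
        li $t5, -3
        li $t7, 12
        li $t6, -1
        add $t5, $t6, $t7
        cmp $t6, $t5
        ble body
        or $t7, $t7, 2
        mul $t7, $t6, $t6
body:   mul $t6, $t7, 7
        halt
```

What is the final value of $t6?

84

li $t5, -3 → $t5=-3
li $t7, 12 → $t7=12
li $t6, -1 → $t6=-1
add $t5, $t6, $t7 → $t5=(-1)+12=11
cmp $t6, $t5  (cmp -1,11)
ble body: taken
mul $t6, $t7, 7 → $t6=12*7=84
halt.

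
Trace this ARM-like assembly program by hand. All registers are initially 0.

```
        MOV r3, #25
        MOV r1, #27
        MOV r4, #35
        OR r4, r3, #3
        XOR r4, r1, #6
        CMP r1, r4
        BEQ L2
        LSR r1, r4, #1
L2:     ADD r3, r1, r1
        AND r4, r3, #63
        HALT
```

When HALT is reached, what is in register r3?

28

r3=25
r1=27
r4=35
r4=25|3=27
r4=27^6=29
CMP r1, r4  (cmp 27,29)
BEQ L2: not taken
r1=29>>1=14
r3=14+14=28
r4=28&63=28
halt.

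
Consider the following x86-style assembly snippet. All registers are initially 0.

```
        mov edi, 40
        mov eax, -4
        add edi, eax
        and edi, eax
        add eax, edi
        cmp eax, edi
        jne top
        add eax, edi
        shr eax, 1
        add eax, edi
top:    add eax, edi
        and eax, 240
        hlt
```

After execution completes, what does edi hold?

36

edi=40
eax=-4
edi=40+(-4)=36
edi=36&(-4)=36
eax=(-4)+36=32
cmp eax, edi  (cmp 32,36)
jne top: taken
eax=32+36=68
eax=68&240=64
halt.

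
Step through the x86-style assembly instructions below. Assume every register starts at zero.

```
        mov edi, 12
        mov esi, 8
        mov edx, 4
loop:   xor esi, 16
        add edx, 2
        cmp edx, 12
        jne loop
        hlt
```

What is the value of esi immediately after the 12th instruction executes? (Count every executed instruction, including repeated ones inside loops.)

24

mov edi, 12 → edi=12
mov esi, 8 → esi=8
mov edx, 4 → edx=4
xor esi, 16 → esi=8^16=24
add edx, 2 → edx=4+2=6
cmp edx, 12  (cmp 6,12)
jne loop: taken
xor esi, 16 → esi=24^16=8
add edx, 2 → edx=6+2=8
cmp edx, 12  (cmp 8,12)
jne loop: taken
xor esi, 16 → esi=8^16=24
After step 12: esi = 24.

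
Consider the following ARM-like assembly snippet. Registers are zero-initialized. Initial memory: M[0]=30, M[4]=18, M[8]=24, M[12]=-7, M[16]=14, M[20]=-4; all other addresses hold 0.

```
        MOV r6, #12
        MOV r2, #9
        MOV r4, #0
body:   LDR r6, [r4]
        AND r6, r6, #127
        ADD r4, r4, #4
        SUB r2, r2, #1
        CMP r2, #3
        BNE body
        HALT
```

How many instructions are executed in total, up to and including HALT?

r6=12
r2=9
r4=0
r6=M[0]=30
r6=30&127=30
r4=0+4=4
r2=9-1=8
CMP r2, #3  (cmp 8,3)
BNE body: taken
r6=M[4]=18
r6=18&127=18
r4=4+4=8
r2=8-1=7
CMP r2, #3  (cmp 7,3)
BNE body: taken
r6=M[8]=24
r6=24&127=24
r4=8+4=12
r2=7-1=6
CMP r2, #3  (cmp 6,3)
BNE body: taken
r6=M[12]=-7
r6=(-7)&127=121
r4=12+4=16
r2=6-1=5
CMP r2, #3  (cmp 5,3)
BNE body: taken
r6=M[16]=14
r6=14&127=14
r4=16+4=20
r2=5-1=4
CMP r2, #3  (cmp 4,3)
BNE body: taken
r6=M[20]=-4
r6=(-4)&127=124
r4=20+4=24
r2=4-1=3
CMP r2, #3  (cmp 3,3)
BNE body: not taken
halt.
Total executed instructions: 40.

40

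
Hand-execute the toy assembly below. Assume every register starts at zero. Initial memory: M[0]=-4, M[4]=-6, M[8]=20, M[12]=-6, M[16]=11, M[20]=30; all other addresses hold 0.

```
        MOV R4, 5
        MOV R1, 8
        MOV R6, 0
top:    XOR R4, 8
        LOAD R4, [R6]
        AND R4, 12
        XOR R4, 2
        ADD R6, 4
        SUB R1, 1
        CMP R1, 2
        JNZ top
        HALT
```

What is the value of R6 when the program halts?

after MOV R4, 5: R4=5
after MOV R1, 8: R1=8
after MOV R6, 0: R6=0
after XOR R4, 8: R4=5^8=13
after LOAD R4, [R6]: R4=M[0]=-4
after AND R4, 12: R4=(-4)&12=12
after XOR R4, 2: R4=12^2=14
after ADD R6, 4: R6=0+4=4
after SUB R1, 1: R1=8-1=7
CMP R1, 2  (cmp 7,2)
JNZ top: taken
after XOR R4, 8: R4=14^8=6
after LOAD R4, [R6]: R4=M[4]=-6
after AND R4, 12: R4=(-6)&12=8
after XOR R4, 2: R4=8^2=10
after ADD R6, 4: R6=4+4=8
after SUB R1, 1: R1=7-1=6
CMP R1, 2  (cmp 6,2)
JNZ top: taken
after XOR R4, 8: R4=10^8=2
after LOAD R4, [R6]: R4=M[8]=20
after AND R4, 12: R4=20&12=4
after XOR R4, 2: R4=4^2=6
after ADD R6, 4: R6=8+4=12
after SUB R1, 1: R1=6-1=5
CMP R1, 2  (cmp 5,2)
JNZ top: taken
after XOR R4, 8: R4=6^8=14
after LOAD R4, [R6]: R4=M[12]=-6
after AND R4, 12: R4=(-6)&12=8
after XOR R4, 2: R4=8^2=10
after ADD R6, 4: R6=12+4=16
after SUB R1, 1: R1=5-1=4
CMP R1, 2  (cmp 4,2)
JNZ top: taken
after XOR R4, 8: R4=10^8=2
after LOAD R4, [R6]: R4=M[16]=11
after AND R4, 12: R4=11&12=8
after XOR R4, 2: R4=8^2=10
after ADD R6, 4: R6=16+4=20
after SUB R1, 1: R1=4-1=3
CMP R1, 2  (cmp 3,2)
JNZ top: taken
after XOR R4, 8: R4=10^8=2
after LOAD R4, [R6]: R4=M[20]=30
after AND R4, 12: R4=30&12=12
after XOR R4, 2: R4=12^2=14
after ADD R6, 4: R6=20+4=24
after SUB R1, 1: R1=3-1=2
CMP R1, 2  (cmp 2,2)
JNZ top: not taken
halt.

24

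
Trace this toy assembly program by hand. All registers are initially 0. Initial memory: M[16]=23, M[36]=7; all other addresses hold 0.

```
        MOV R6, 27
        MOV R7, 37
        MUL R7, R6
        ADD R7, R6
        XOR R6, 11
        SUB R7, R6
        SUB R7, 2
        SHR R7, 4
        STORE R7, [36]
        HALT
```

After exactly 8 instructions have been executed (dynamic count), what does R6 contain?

16

after MOV R6, 27: R6=27
after MOV R7, 37: R7=37
after MUL R7, R6: R7=37*27=999
after ADD R7, R6: R7=999+27=1026
after XOR R6, 11: R6=27^11=16
after SUB R7, R6: R7=1026-16=1010
after SUB R7, 2: R7=1010-2=1008
after SHR R7, 4: R7=1008>>4=63
After step 8: R6 = 16.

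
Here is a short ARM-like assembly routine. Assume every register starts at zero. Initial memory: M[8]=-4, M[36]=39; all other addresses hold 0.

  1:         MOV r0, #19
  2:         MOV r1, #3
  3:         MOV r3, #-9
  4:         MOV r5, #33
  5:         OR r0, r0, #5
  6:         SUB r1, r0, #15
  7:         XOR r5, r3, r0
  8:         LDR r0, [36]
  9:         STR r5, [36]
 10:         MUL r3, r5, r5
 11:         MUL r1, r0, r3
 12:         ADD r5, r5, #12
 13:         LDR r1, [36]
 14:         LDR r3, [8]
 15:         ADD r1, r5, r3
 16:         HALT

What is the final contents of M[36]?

after MOV r0, #19: r0=19
after MOV r1, #3: r1=3
after MOV r3, #-9: r3=-9
after MOV r5, #33: r5=33
after OR r0, r0, #5: r0=19|5=23
after SUB r1, r0, #15: r1=23-15=8
after XOR r5, r3, r0: r5=(-9)^23=-32
after LDR r0, [36]: r0=M[36]=39
STR r5, [36] → M[36]=-32
after MUL r3, r5, r5: r3=(-32)*(-32)=1024
after MUL r1, r0, r3: r1=39*1024=39936
after ADD r5, r5, #12: r5=(-32)+12=-20
after LDR r1, [36]: r1=M[36]=-32
after LDR r3, [8]: r3=M[8]=-4
after ADD r1, r5, r3: r1=(-20)+(-4)=-24
halt.

-32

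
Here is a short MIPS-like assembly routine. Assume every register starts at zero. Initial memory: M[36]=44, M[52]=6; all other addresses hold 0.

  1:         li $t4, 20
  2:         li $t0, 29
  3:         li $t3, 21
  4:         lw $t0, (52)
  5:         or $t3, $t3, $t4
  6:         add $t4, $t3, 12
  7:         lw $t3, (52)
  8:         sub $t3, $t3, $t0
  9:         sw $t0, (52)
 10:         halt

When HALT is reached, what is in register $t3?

0

$t4=20
$t0=29
$t3=21
$t0=M[52]=6
$t3=21|20=21
$t4=21+12=33
$t3=M[52]=6
$t3=6-6=0
sw $t0, (52) → M[52]=6
halt.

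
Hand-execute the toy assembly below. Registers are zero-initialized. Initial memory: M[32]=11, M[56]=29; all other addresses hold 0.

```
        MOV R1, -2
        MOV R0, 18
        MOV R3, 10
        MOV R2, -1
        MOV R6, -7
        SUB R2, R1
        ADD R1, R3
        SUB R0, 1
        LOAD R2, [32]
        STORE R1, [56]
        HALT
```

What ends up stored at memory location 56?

MOV R1, -2 → R1=-2
MOV R0, 18 → R0=18
MOV R3, 10 → R3=10
MOV R2, -1 → R2=-1
MOV R6, -7 → R6=-7
SUB R2, R1 → R2=(-1)-(-2)=1
ADD R1, R3 → R1=(-2)+10=8
SUB R0, 1 → R0=18-1=17
LOAD R2, [32] → R2=M[32]=11
STORE R1, [56] → M[56]=8
halt.

8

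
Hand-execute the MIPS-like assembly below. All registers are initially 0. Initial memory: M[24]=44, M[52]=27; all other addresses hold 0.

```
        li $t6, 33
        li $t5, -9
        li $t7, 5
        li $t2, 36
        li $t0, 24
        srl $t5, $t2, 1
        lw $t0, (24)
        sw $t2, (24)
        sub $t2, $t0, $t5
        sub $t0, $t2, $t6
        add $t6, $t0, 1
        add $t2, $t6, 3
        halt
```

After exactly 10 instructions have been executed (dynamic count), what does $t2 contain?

li $t6, 33 → $t6=33
li $t5, -9 → $t5=-9
li $t7, 5 → $t7=5
li $t2, 36 → $t2=36
li $t0, 24 → $t0=24
srl $t5, $t2, 1 → $t5=36>>1=18
lw $t0, (24) → $t0=M[24]=44
sw $t2, (24) → M[24]=36
sub $t2, $t0, $t5 → $t2=44-18=26
sub $t0, $t2, $t6 → $t0=26-33=-7
After step 10: $t2 = 26.

26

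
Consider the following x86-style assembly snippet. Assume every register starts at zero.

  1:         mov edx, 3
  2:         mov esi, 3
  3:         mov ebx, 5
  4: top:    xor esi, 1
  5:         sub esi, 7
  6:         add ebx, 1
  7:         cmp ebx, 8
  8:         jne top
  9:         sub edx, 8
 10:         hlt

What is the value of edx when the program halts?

-5

mov edx, 3 → edx=3
mov esi, 3 → esi=3
mov ebx, 5 → ebx=5
xor esi, 1 → esi=3^1=2
sub esi, 7 → esi=2-7=-5
add ebx, 1 → ebx=5+1=6
cmp ebx, 8  (cmp 6,8)
jne top: taken
xor esi, 1 → esi=(-5)^1=-6
sub esi, 7 → esi=(-6)-7=-13
add ebx, 1 → ebx=6+1=7
cmp ebx, 8  (cmp 7,8)
jne top: taken
xor esi, 1 → esi=(-13)^1=-14
sub esi, 7 → esi=(-14)-7=-21
add ebx, 1 → ebx=7+1=8
cmp ebx, 8  (cmp 8,8)
jne top: not taken
sub edx, 8 → edx=3-8=-5
halt.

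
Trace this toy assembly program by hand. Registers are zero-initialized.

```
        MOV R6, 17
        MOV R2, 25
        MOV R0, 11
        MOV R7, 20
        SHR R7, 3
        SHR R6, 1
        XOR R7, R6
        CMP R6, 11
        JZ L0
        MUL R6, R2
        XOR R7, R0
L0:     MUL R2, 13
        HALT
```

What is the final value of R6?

R6=17
R2=25
R0=11
R7=20
R7=20>>3=2
R6=17>>1=8
R7=2^8=10
CMP R6, 11  (cmp 8,11)
JZ L0: not taken
R6=8*25=200
R7=10^11=1
R2=25*13=325
halt.

200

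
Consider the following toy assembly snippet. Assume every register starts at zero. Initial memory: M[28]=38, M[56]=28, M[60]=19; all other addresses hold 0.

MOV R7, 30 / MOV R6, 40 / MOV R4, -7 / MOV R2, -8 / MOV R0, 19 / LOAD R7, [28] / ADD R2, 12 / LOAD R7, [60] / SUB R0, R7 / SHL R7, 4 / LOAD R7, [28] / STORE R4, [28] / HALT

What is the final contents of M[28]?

MOV R7, 30 → R7=30
MOV R6, 40 → R6=40
MOV R4, -7 → R4=-7
MOV R2, -8 → R2=-8
MOV R0, 19 → R0=19
LOAD R7, [28] → R7=M[28]=38
ADD R2, 12 → R2=(-8)+12=4
LOAD R7, [60] → R7=M[60]=19
SUB R0, R7 → R0=19-19=0
SHL R7, 4 → R7=19<<4=304
LOAD R7, [28] → R7=M[28]=38
STORE R4, [28] → M[28]=-7
halt.

-7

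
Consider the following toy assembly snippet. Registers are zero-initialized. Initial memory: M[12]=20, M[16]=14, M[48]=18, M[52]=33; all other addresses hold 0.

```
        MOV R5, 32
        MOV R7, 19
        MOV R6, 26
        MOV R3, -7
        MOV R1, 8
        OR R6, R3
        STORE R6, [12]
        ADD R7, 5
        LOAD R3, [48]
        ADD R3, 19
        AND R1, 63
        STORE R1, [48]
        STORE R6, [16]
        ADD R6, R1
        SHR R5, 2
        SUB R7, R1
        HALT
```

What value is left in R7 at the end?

16

after MOV R5, 32: R5=32
after MOV R7, 19: R7=19
after MOV R6, 26: R6=26
after MOV R3, -7: R3=-7
after MOV R1, 8: R1=8
after OR R6, R3: R6=26|(-7)=-5
STORE R6, [12] → M[12]=-5
after ADD R7, 5: R7=19+5=24
after LOAD R3, [48]: R3=M[48]=18
after ADD R3, 19: R3=18+19=37
after AND R1, 63: R1=8&63=8
STORE R1, [48] → M[48]=8
STORE R6, [16] → M[16]=-5
after ADD R6, R1: R6=(-5)+8=3
after SHR R5, 2: R5=32>>2=8
after SUB R7, R1: R7=24-8=16
halt.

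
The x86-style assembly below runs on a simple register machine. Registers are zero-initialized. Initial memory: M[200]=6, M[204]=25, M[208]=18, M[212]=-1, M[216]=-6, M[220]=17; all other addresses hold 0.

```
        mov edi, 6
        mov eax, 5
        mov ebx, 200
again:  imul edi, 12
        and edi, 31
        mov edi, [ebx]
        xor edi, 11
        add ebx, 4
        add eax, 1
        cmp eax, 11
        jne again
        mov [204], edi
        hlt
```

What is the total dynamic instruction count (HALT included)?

53

after mov edi, 6: edi=6
after mov eax, 5: eax=5
after mov ebx, 200: ebx=200
after imul edi, 12: edi=6*12=72
after and edi, 31: edi=72&31=8
after mov edi, [ebx]: edi=M[200]=6
after xor edi, 11: edi=6^11=13
after add ebx, 4: ebx=200+4=204
after add eax, 1: eax=5+1=6
cmp eax, 11  (cmp 6,11)
jne again: taken
after imul edi, 12: edi=13*12=156
after and edi, 31: edi=156&31=28
after mov edi, [ebx]: edi=M[204]=25
after xor edi, 11: edi=25^11=18
after add ebx, 4: ebx=204+4=208
after add eax, 1: eax=6+1=7
cmp eax, 11  (cmp 7,11)
jne again: taken
after imul edi, 12: edi=18*12=216
after and edi, 31: edi=216&31=24
after mov edi, [ebx]: edi=M[208]=18
after xor edi, 11: edi=18^11=25
after add ebx, 4: ebx=208+4=212
after add eax, 1: eax=7+1=8
cmp eax, 11  (cmp 8,11)
jne again: taken
after imul edi, 12: edi=25*12=300
after and edi, 31: edi=300&31=12
after mov edi, [ebx]: edi=M[212]=-1
after xor edi, 11: edi=(-1)^11=-12
after add ebx, 4: ebx=212+4=216
after add eax, 1: eax=8+1=9
cmp eax, 11  (cmp 9,11)
jne again: taken
after imul edi, 12: edi=(-12)*12=-144
after and edi, 31: edi=(-144)&31=16
after mov edi, [ebx]: edi=M[216]=-6
after xor edi, 11: edi=(-6)^11=-15
after add ebx, 4: ebx=216+4=220
after add eax, 1: eax=9+1=10
cmp eax, 11  (cmp 10,11)
jne again: taken
after imul edi, 12: edi=(-15)*12=-180
after and edi, 31: edi=(-180)&31=12
after mov edi, [ebx]: edi=M[220]=17
after xor edi, 11: edi=17^11=26
after add ebx, 4: ebx=220+4=224
after add eax, 1: eax=10+1=11
cmp eax, 11  (cmp 11,11)
jne again: not taken
mov [204], edi → M[204]=26
halt.
Total executed instructions: 53.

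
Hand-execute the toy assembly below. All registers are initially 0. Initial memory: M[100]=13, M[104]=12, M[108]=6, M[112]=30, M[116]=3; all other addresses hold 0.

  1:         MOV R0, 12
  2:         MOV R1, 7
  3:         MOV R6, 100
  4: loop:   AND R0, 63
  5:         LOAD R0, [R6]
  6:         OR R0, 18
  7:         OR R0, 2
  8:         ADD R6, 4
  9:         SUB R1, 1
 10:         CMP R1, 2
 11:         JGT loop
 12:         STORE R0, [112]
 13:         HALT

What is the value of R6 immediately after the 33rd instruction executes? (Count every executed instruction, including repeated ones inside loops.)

116

after MOV R0, 12: R0=12
after MOV R1, 7: R1=7
after MOV R6, 100: R6=100
after AND R0, 63: R0=12&63=12
after LOAD R0, [R6]: R0=M[100]=13
after OR R0, 18: R0=13|18=31
after OR R0, 2: R0=31|2=31
after ADD R6, 4: R6=100+4=104
after SUB R1, 1: R1=7-1=6
CMP R1, 2  (cmp 6,2)
JGT loop: taken
after AND R0, 63: R0=31&63=31
after LOAD R0, [R6]: R0=M[104]=12
after OR R0, 18: R0=12|18=30
after OR R0, 2: R0=30|2=30
after ADD R6, 4: R6=104+4=108
after SUB R1, 1: R1=6-1=5
CMP R1, 2  (cmp 5,2)
JGT loop: taken
after AND R0, 63: R0=30&63=30
after LOAD R0, [R6]: R0=M[108]=6
after OR R0, 18: R0=6|18=22
after OR R0, 2: R0=22|2=22
after ADD R6, 4: R6=108+4=112
after SUB R1, 1: R1=5-1=4
CMP R1, 2  (cmp 4,2)
JGT loop: taken
after AND R0, 63: R0=22&63=22
after LOAD R0, [R6]: R0=M[112]=30
after OR R0, 18: R0=30|18=30
after OR R0, 2: R0=30|2=30
after ADD R6, 4: R6=112+4=116
after SUB R1, 1: R1=4-1=3
After step 33: R6 = 116.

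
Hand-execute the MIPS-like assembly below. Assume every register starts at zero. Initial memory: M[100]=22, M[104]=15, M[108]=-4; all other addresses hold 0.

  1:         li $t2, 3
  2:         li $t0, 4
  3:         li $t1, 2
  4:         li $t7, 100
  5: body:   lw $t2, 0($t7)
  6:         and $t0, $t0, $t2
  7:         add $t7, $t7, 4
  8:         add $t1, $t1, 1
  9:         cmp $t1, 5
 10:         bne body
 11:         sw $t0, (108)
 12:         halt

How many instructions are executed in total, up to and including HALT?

24

li $t2, 3 → $t2=3
li $t0, 4 → $t0=4
li $t1, 2 → $t1=2
li $t7, 100 → $t7=100
lw $t2, 0($t7) → $t2=M[100]=22
and $t0, $t0, $t2 → $t0=4&22=4
add $t7, $t7, 4 → $t7=100+4=104
add $t1, $t1, 1 → $t1=2+1=3
cmp $t1, 5  (cmp 3,5)
bne body: taken
lw $t2, 0($t7) → $t2=M[104]=15
and $t0, $t0, $t2 → $t0=4&15=4
add $t7, $t7, 4 → $t7=104+4=108
add $t1, $t1, 1 → $t1=3+1=4
cmp $t1, 5  (cmp 4,5)
bne body: taken
lw $t2, 0($t7) → $t2=M[108]=-4
and $t0, $t0, $t2 → $t0=4&(-4)=4
add $t7, $t7, 4 → $t7=108+4=112
add $t1, $t1, 1 → $t1=4+1=5
cmp $t1, 5  (cmp 5,5)
bne body: not taken
sw $t0, (108) → M[108]=4
halt.
Total executed instructions: 24.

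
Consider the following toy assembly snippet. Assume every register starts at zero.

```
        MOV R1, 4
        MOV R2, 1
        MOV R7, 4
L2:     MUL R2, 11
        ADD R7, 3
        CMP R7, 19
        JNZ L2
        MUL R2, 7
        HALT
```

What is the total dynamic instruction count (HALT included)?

after MOV R1, 4: R1=4
after MOV R2, 1: R2=1
after MOV R7, 4: R7=4
after MUL R2, 11: R2=1*11=11
after ADD R7, 3: R7=4+3=7
CMP R7, 19  (cmp 7,19)
JNZ L2: taken
after MUL R2, 11: R2=11*11=121
after ADD R7, 3: R7=7+3=10
CMP R7, 19  (cmp 10,19)
JNZ L2: taken
after MUL R2, 11: R2=121*11=1331
after ADD R7, 3: R7=10+3=13
CMP R7, 19  (cmp 13,19)
JNZ L2: taken
after MUL R2, 11: R2=1331*11=14641
after ADD R7, 3: R7=13+3=16
CMP R7, 19  (cmp 16,19)
JNZ L2: taken
after MUL R2, 11: R2=14641*11=161051
after ADD R7, 3: R7=16+3=19
CMP R7, 19  (cmp 19,19)
JNZ L2: not taken
after MUL R2, 7: R2=161051*7=1127357
halt.
Total executed instructions: 25.

25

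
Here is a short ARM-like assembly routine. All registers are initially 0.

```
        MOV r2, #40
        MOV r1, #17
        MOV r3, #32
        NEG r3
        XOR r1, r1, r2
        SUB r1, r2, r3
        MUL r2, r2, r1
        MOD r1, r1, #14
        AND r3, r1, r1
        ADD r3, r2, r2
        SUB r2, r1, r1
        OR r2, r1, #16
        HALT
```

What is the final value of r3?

5760

r2=40
r1=17
r3=32
r3=-(32)=-32
r1=17^40=57
r1=40-(-32)=72
r2=40*72=2880
r1=72%14=2
r3=2&2=2
r3=2880+2880=5760
r2=2-2=0
r2=2|16=18
halt.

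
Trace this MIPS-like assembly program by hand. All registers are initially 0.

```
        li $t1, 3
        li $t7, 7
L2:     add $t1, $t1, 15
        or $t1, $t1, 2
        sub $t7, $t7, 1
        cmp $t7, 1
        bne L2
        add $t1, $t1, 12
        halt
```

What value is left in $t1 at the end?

li $t1, 3 → $t1=3
li $t7, 7 → $t7=7
add $t1, $t1, 15 → $t1=3+15=18
or $t1, $t1, 2 → $t1=18|2=18
sub $t7, $t7, 1 → $t7=7-1=6
cmp $t7, 1  (cmp 6,1)
bne L2: taken
add $t1, $t1, 15 → $t1=18+15=33
or $t1, $t1, 2 → $t1=33|2=35
sub $t7, $t7, 1 → $t7=6-1=5
cmp $t7, 1  (cmp 5,1)
bne L2: taken
add $t1, $t1, 15 → $t1=35+15=50
or $t1, $t1, 2 → $t1=50|2=50
sub $t7, $t7, 1 → $t7=5-1=4
cmp $t7, 1  (cmp 4,1)
bne L2: taken
add $t1, $t1, 15 → $t1=50+15=65
or $t1, $t1, 2 → $t1=65|2=67
sub $t7, $t7, 1 → $t7=4-1=3
cmp $t7, 1  (cmp 3,1)
bne L2: taken
add $t1, $t1, 15 → $t1=67+15=82
or $t1, $t1, 2 → $t1=82|2=82
sub $t7, $t7, 1 → $t7=3-1=2
cmp $t7, 1  (cmp 2,1)
bne L2: taken
add $t1, $t1, 15 → $t1=82+15=97
or $t1, $t1, 2 → $t1=97|2=99
sub $t7, $t7, 1 → $t7=2-1=1
cmp $t7, 1  (cmp 1,1)
bne L2: not taken
add $t1, $t1, 12 → $t1=99+12=111
halt.

111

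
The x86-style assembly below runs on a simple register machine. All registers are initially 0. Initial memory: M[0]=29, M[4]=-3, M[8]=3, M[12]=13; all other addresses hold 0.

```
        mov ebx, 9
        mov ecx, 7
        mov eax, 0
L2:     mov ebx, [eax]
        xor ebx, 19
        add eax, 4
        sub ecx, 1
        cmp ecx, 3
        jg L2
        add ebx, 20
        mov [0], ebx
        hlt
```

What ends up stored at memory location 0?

50

ebx=9
ecx=7
eax=0
ebx=M[0]=29
ebx=29^19=14
eax=0+4=4
ecx=7-1=6
cmp ecx, 3  (cmp 6,3)
jg L2: taken
ebx=M[4]=-3
ebx=(-3)^19=-18
eax=4+4=8
ecx=6-1=5
cmp ecx, 3  (cmp 5,3)
jg L2: taken
ebx=M[8]=3
ebx=3^19=16
eax=8+4=12
ecx=5-1=4
cmp ecx, 3  (cmp 4,3)
jg L2: taken
ebx=M[12]=13
ebx=13^19=30
eax=12+4=16
ecx=4-1=3
cmp ecx, 3  (cmp 3,3)
jg L2: not taken
ebx=30+20=50
mov [0], ebx → M[0]=50
halt.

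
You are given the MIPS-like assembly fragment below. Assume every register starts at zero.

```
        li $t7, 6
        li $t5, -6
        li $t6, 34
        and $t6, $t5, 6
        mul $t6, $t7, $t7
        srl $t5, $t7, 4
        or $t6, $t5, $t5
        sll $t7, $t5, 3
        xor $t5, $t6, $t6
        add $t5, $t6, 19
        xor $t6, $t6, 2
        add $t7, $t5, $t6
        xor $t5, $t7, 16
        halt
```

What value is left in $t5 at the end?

5

after li $t7, 6: $t7=6
after li $t5, -6: $t5=-6
after li $t6, 34: $t6=34
after and $t6, $t5, 6: $t6=(-6)&6=2
after mul $t6, $t7, $t7: $t6=6*6=36
after srl $t5, $t7, 4: $t5=6>>4=0
after or $t6, $t5, $t5: $t6=0|0=0
after sll $t7, $t5, 3: $t7=0<<3=0
after xor $t5, $t6, $t6: $t5=0^0=0
after add $t5, $t6, 19: $t5=0+19=19
after xor $t6, $t6, 2: $t6=0^2=2
after add $t7, $t5, $t6: $t7=19+2=21
after xor $t5, $t7, 16: $t5=21^16=5
halt.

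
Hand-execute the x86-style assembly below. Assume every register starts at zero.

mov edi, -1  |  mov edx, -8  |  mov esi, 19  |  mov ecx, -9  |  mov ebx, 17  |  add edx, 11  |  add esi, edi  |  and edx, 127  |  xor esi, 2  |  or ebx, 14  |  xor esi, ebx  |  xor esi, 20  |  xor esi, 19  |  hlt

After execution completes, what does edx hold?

3

edi=-1
edx=-8
esi=19
ecx=-9
ebx=17
edx=(-8)+11=3
esi=19+(-1)=18
edx=3&127=3
esi=18^2=16
ebx=17|14=31
esi=16^31=15
esi=15^20=27
esi=27^19=8
halt.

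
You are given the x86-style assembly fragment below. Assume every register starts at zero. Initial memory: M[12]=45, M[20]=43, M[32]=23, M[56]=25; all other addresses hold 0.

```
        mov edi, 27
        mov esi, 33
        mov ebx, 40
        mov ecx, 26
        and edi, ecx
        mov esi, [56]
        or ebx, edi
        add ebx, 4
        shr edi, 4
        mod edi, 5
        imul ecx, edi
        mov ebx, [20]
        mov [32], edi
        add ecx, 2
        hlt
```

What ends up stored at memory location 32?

mov edi, 27 → edi=27
mov esi, 33 → esi=33
mov ebx, 40 → ebx=40
mov ecx, 26 → ecx=26
and edi, ecx → edi=27&26=26
mov esi, [56] → esi=M[56]=25
or ebx, edi → ebx=40|26=58
add ebx, 4 → ebx=58+4=62
shr edi, 4 → edi=26>>4=1
mod edi, 5 → edi=1%5=1
imul ecx, edi → ecx=26*1=26
mov ebx, [20] → ebx=M[20]=43
mov [32], edi → M[32]=1
add ecx, 2 → ecx=26+2=28
halt.

1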